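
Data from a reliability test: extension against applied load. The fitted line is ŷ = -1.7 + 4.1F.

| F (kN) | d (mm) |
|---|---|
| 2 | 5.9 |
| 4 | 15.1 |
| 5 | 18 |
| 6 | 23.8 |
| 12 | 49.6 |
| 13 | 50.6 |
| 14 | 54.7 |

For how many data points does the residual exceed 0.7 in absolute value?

5

F=2: ŷ = -1.7 + 4.1·2 = 6.5; r = 5.9 − 6.5 = -0.6
F=4: ŷ = -1.7 + 4.1·4 = 14.7; r = 15.1 − 14.7 = 0.4
F=5: ŷ = -1.7 + 4.1·5 = 18.8; r = 18 − 18.8 = -0.8
F=6: ŷ = -1.7 + 4.1·6 = 22.9; r = 23.8 − 22.9 = 0.9
F=12: ŷ = -1.7 + 4.1·12 = 47.5; r = 49.6 − 47.5 = 2.1
F=13: ŷ = -1.7 + 4.1·13 = 51.6; r = 50.6 − 51.6 = -1
F=14: ŷ = -1.7 + 4.1·14 = 55.7; r = 54.7 − 55.7 = -1
|r| > 0.7: F=5 (|r|=0.8), F=6 (|r|=0.9), F=12 (|r|=2.1), F=13 (|r|=1), F=14 (|r|=1) → 5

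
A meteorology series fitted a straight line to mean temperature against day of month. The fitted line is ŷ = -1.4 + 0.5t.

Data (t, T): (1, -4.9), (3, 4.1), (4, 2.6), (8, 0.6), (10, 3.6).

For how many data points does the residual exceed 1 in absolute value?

t=1: ŷ = -1.4 + 0.5·1 = -0.9; r = -4.9 − (-0.9) = -4
t=3: ŷ = -1.4 + 0.5·3 = 0.1; r = 4.1 − 0.1 = 4
t=4: ŷ = -1.4 + 0.5·4 = 0.6; r = 2.6 − 0.6 = 2
t=8: ŷ = -1.4 + 0.5·8 = 2.6; r = 0.6 − 2.6 = -2
t=10: ŷ = -1.4 + 0.5·10 = 3.6; r = 3.6 − 3.6 = 0
|r| > 1: t=1 (|r|=4), t=3 (|r|=4), t=4 (|r|=2), t=8 (|r|=2) → 4

4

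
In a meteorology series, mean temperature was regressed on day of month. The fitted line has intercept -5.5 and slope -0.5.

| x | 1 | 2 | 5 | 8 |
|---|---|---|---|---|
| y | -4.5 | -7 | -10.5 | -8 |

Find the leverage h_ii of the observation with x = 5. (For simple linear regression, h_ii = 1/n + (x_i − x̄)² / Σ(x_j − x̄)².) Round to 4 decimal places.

x̄ = (1 + 2 + 5 + 8)/4 = 4
Σ(x − x̄)² = 9 + 4 + 1 + 16 = 30
h = 1/4 + (1)²/30 = 0.25 + 0.0333333 = 0.2833

h = 0.2833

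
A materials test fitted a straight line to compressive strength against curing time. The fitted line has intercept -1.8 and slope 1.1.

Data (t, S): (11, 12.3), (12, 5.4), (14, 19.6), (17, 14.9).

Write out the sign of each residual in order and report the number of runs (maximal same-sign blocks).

4 runs

t=11: ŷ = -1.8 + 1.1·11 = 10.3; r = 12.3 − 10.3 = 2
t=12: ŷ = -1.8 + 1.1·12 = 11.4; r = 5.4 − 11.4 = -6
t=14: ŷ = -1.8 + 1.1·14 = 13.6; r = 19.6 − 13.6 = 6
t=17: ŷ = -1.8 + 1.1·17 = 16.9; r = 14.9 − 16.9 = -2
Signs: + − + −
Runs: +×1, −×1, +×1, −×1 → 4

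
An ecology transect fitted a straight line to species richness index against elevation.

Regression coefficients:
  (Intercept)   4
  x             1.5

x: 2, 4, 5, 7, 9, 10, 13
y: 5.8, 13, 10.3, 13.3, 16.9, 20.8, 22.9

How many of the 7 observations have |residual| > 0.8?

5

x=2: ŷ = 4 + 1.5·2 = 7; e = 5.8 − 7 = -1.2
x=4: ŷ = 4 + 1.5·4 = 10; e = 13 − 10 = 3
x=5: ŷ = 4 + 1.5·5 = 11.5; e = 10.3 − 11.5 = -1.2
x=7: ŷ = 4 + 1.5·7 = 14.5; e = 13.3 − 14.5 = -1.2
x=9: ŷ = 4 + 1.5·9 = 17.5; e = 16.9 − 17.5 = -0.6
x=10: ŷ = 4 + 1.5·10 = 19; e = 20.8 − 19 = 1.8
x=13: ŷ = 4 + 1.5·13 = 23.5; e = 22.9 − 23.5 = -0.6
|e| > 0.8: x=2 (|e|=1.2), x=4 (|e|=3), x=5 (|e|=1.2), x=7 (|e|=1.2), x=10 (|e|=1.8) → 5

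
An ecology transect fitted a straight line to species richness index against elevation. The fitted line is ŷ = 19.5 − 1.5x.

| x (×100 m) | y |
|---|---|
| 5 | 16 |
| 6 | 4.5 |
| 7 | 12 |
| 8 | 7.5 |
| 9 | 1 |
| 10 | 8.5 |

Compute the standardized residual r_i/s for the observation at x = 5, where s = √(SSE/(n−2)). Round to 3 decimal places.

x=5: ŷ = 19.5 − 1.5·5 = 12; r = 16 − 12 = 4
x=6: ŷ = 19.5 − 1.5·6 = 10.5; r = 4.5 − 10.5 = -6
x=7: ŷ = 19.5 − 1.5·7 = 9; r = 12 − 9 = 3
x=8: ŷ = 19.5 − 1.5·8 = 7.5; r = 7.5 − 7.5 = 0
x=9: ŷ = 19.5 − 1.5·9 = 6; r = 1 − 6 = -5
x=10: ŷ = 19.5 − 1.5·10 = 4.5; r = 8.5 − 4.5 = 4
SSE = 16 + 36 + 9 + 0 + 25 + 16 = 102
s = √(102/4) = 5.04975
r/s = 4 / 5.04975 = 0.792

0.792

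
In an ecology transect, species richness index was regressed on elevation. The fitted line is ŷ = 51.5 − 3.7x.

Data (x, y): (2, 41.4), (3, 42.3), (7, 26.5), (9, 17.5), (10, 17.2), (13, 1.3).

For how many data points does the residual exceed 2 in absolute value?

3

x=2: ŷ = 51.5 − 3.7·2 = 44.1; e = 41.4 − 44.1 = -2.7
x=3: ŷ = 51.5 − 3.7·3 = 40.4; e = 42.3 − 40.4 = 1.9
x=7: ŷ = 51.5 − 3.7·7 = 25.6; e = 26.5 − 25.6 = 0.9
x=9: ŷ = 51.5 − 3.7·9 = 18.2; e = 17.5 − 18.2 = -0.7
x=10: ŷ = 51.5 − 3.7·10 = 14.5; e = 17.2 − 14.5 = 2.7
x=13: ŷ = 51.5 − 3.7·13 = 3.4; e = 1.3 − 3.4 = -2.1
|e| > 2: x=2 (|e|=2.7), x=10 (|e|=2.7), x=13 (|e|=2.1) → 3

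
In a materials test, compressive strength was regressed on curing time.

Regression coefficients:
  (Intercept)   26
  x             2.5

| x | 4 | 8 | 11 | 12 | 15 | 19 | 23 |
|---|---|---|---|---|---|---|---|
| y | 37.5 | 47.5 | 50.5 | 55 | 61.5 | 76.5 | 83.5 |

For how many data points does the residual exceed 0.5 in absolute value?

6

x=4: ŷ = 26 + 2.5·4 = 36; r = 37.5 − 36 = 1.5
x=8: ŷ = 26 + 2.5·8 = 46; r = 47.5 − 46 = 1.5
x=11: ŷ = 26 + 2.5·11 = 53.5; r = 50.5 − 53.5 = -3
x=12: ŷ = 26 + 2.5·12 = 56; r = 55 − 56 = -1
x=15: ŷ = 26 + 2.5·15 = 63.5; r = 61.5 − 63.5 = -2
x=19: ŷ = 26 + 2.5·19 = 73.5; r = 76.5 − 73.5 = 3
x=23: ŷ = 26 + 2.5·23 = 83.5; r = 83.5 − 83.5 = 0
|r| > 0.5: x=4 (|r|=1.5), x=8 (|r|=1.5), x=11 (|r|=3), x=12 (|r|=1), x=15 (|r|=2), x=19 (|r|=3) → 6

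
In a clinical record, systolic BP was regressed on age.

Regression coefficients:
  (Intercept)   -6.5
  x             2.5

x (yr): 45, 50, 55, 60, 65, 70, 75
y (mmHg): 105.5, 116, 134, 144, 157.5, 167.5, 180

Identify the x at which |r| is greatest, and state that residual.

x = 55, r = 3

x=45: ŷ = -6.5 + 2.5·45 = 106; r = 105.5 − 106 = -0.5
x=50: ŷ = -6.5 + 2.5·50 = 118.5; r = 116 − 118.5 = -2.5
x=55: ŷ = -6.5 + 2.5·55 = 131; r = 134 − 131 = 3
x=60: ŷ = -6.5 + 2.5·60 = 143.5; r = 144 − 143.5 = 0.5
x=65: ŷ = -6.5 + 2.5·65 = 156; r = 157.5 − 156 = 1.5
x=70: ŷ = -6.5 + 2.5·70 = 168.5; r = 167.5 − 168.5 = -1
x=75: ŷ = -6.5 + 2.5·75 = 181; r = 180 − 181 = -1
Largest |r| is 3 at x = 55, residual 3.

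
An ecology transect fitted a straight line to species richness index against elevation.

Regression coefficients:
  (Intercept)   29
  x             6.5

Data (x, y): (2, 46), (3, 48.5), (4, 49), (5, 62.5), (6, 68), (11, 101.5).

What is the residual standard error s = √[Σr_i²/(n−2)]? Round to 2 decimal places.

s = 3.67

x=2: ŷ = 29 + 6.5·2 = 42; r = 46 − 42 = 4
x=3: ŷ = 29 + 6.5·3 = 48.5; r = 48.5 − 48.5 = 0
x=4: ŷ = 29 + 6.5·4 = 55; r = 49 − 55 = -6
x=5: ŷ = 29 + 6.5·5 = 61.5; r = 62.5 − 61.5 = 1
x=6: ŷ = 29 + 6.5·6 = 68; r = 68 − 68 = 0
x=11: ŷ = 29 + 6.5·11 = 100.5; r = 101.5 − 100.5 = 1
SSE = 16 + 0 + 36 + 1 + 0 + 1 = 54
s = √(54/4) = √13.5 ≈ 3.67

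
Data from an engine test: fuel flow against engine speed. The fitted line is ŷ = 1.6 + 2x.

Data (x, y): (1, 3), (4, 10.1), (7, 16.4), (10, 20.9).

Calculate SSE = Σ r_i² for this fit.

SSE = 1.74

x=1: ŷ = 1.6 + 2·1 = 3.6; r = 3 − 3.6 = -0.6
x=4: ŷ = 1.6 + 2·4 = 9.6; r = 10.1 − 9.6 = 0.5
x=7: ŷ = 1.6 + 2·7 = 15.6; r = 16.4 − 15.6 = 0.8
x=10: ŷ = 1.6 + 2·10 = 21.6; r = 20.9 − 21.6 = -0.7
SSE = 0.36 + 0.25 + 0.64 + 0.49 = 1.74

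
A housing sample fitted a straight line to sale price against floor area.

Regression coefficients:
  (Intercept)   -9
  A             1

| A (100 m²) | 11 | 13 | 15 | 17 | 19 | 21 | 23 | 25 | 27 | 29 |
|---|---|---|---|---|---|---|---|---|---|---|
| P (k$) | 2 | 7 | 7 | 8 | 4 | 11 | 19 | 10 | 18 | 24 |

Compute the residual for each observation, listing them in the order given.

0, 3, 1, 0, -6, -1, 5, -6, 0, 4

A=11: P̂ = -9 + 11 = 2; e = 2 − 2 = 0
A=13: P̂ = -9 + 13 = 4; e = 7 − 4 = 3
A=15: P̂ = -9 + 15 = 6; e = 7 − 6 = 1
A=17: P̂ = -9 + 17 = 8; e = 8 − 8 = 0
A=19: P̂ = -9 + 19 = 10; e = 4 − 10 = -6
A=21: P̂ = -9 + 21 = 12; e = 11 − 12 = -1
A=23: P̂ = -9 + 23 = 14; e = 19 − 14 = 5
A=25: P̂ = -9 + 25 = 16; e = 10 − 16 = -6
A=27: P̂ = -9 + 27 = 18; e = 18 − 18 = 0
A=29: P̂ = -9 + 29 = 20; e = 24 − 20 = 4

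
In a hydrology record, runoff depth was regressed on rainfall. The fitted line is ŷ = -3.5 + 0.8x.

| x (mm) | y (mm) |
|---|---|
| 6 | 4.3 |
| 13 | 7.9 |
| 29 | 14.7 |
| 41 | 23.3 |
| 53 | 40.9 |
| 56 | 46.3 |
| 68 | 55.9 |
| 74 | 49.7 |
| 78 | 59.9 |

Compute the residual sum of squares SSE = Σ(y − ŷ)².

x=6: ŷ = -3.5 + 0.8·6 = 1.3; r = 4.3 − 1.3 = 3
x=13: ŷ = -3.5 + 0.8·13 = 6.9; r = 7.9 − 6.9 = 1
x=29: ŷ = -3.5 + 0.8·29 = 19.7; r = 14.7 − 19.7 = -5
x=41: ŷ = -3.5 + 0.8·41 = 29.3; r = 23.3 − 29.3 = -6
x=53: ŷ = -3.5 + 0.8·53 = 38.9; r = 40.9 − 38.9 = 2
x=56: ŷ = -3.5 + 0.8·56 = 41.3; r = 46.3 − 41.3 = 5
x=68: ŷ = -3.5 + 0.8·68 = 50.9; r = 55.9 − 50.9 = 5
x=74: ŷ = -3.5 + 0.8·74 = 55.7; r = 49.7 − 55.7 = -6
x=78: ŷ = -3.5 + 0.8·78 = 58.9; r = 59.9 − 58.9 = 1
SSE = 9 + 1 + 25 + 36 + 4 + 25 + 25 + 36 + 1 = 162

SSE = 162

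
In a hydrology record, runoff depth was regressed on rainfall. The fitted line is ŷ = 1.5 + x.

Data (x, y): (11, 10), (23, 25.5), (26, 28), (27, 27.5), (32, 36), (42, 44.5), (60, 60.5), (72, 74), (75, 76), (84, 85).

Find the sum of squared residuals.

x=11: ŷ = 1.5 + 11 = 12.5; r = 10 − 12.5 = -2.5
x=23: ŷ = 1.5 + 23 = 24.5; r = 25.5 − 24.5 = 1
x=26: ŷ = 1.5 + 26 = 27.5; r = 28 − 27.5 = 0.5
x=27: ŷ = 1.5 + 27 = 28.5; r = 27.5 − 28.5 = -1
x=32: ŷ = 1.5 + 32 = 33.5; r = 36 − 33.5 = 2.5
x=42: ŷ = 1.5 + 42 = 43.5; r = 44.5 − 43.5 = 1
x=60: ŷ = 1.5 + 60 = 61.5; r = 60.5 − 61.5 = -1
x=72: ŷ = 1.5 + 72 = 73.5; r = 74 − 73.5 = 0.5
x=75: ŷ = 1.5 + 75 = 76.5; r = 76 − 76.5 = -0.5
x=84: ŷ = 1.5 + 84 = 85.5; r = 85 − 85.5 = -0.5
SSE = 6.25 + 1 + 0.25 + 1 + 6.25 + 1 + 1 + 0.25 + 0.25 + 0.25 = 17.5

SSE = 17.5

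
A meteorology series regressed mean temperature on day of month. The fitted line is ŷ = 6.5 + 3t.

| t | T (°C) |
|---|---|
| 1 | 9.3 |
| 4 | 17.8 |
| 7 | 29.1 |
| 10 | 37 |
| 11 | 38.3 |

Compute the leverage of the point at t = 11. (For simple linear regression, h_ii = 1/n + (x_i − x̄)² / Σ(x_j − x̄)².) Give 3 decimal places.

t̄ = (1 + 4 + 7 + 10 + 11)/5 = 6.6
Σ(t − t̄)² = 31.36 + 6.76 + 0.16 + 11.56 + 19.36 = 69.2
h = 1/5 + (4.4)²/69.2 = 0.2 + 0.279769 = 0.480

h = 0.480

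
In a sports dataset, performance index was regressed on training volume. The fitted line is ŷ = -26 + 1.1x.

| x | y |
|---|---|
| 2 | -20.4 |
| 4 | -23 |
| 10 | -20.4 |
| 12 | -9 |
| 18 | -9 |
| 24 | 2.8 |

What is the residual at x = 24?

ŷ = -26 + 1.1·24 = 0.4
r = 2.8 − 0.4 = 2.4

r = 2.4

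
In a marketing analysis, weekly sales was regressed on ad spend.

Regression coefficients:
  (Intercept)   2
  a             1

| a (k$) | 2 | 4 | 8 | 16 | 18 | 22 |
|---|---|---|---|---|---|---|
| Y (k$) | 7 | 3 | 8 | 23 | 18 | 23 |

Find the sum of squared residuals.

a=2: Ŷ = 2 + 2 = 4; r = 7 − 4 = 3
a=4: Ŷ = 2 + 4 = 6; r = 3 − 6 = -3
a=8: Ŷ = 2 + 8 = 10; r = 8 − 10 = -2
a=16: Ŷ = 2 + 16 = 18; r = 23 − 18 = 5
a=18: Ŷ = 2 + 18 = 20; r = 18 − 20 = -2
a=22: Ŷ = 2 + 22 = 24; r = 23 − 24 = -1
SSE = 9 + 9 + 4 + 25 + 4 + 1 = 52

SSE = 52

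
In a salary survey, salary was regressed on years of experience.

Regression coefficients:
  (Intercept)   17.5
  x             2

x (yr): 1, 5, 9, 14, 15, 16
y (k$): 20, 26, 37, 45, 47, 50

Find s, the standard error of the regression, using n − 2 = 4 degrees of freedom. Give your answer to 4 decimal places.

x=1: ŷ = 17.5 + 2·1 = 19.5; r = 20 − 19.5 = 0.5
x=5: ŷ = 17.5 + 2·5 = 27.5; r = 26 − 27.5 = -1.5
x=9: ŷ = 17.5 + 2·9 = 35.5; r = 37 − 35.5 = 1.5
x=14: ŷ = 17.5 + 2·14 = 45.5; r = 45 − 45.5 = -0.5
x=15: ŷ = 17.5 + 2·15 = 47.5; r = 47 − 47.5 = -0.5
x=16: ŷ = 17.5 + 2·16 = 49.5; r = 50 − 49.5 = 0.5
SSE = 0.25 + 2.25 + 2.25 + 0.25 + 0.25 + 0.25 = 5.5
s = √(5.5/4) = √1.375 ≈ 1.1726

s = 1.1726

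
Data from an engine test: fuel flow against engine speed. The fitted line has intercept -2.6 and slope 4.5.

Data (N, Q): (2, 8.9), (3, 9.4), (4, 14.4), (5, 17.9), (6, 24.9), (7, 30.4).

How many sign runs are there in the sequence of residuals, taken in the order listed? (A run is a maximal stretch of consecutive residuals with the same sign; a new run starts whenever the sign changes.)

3 runs

N=2: ŷ = -2.6 + 4.5·2 = 6.4; r = 8.9 − 6.4 = 2.5
N=3: ŷ = -2.6 + 4.5·3 = 10.9; r = 9.4 − 10.9 = -1.5
N=4: ŷ = -2.6 + 4.5·4 = 15.4; r = 14.4 − 15.4 = -1
N=5: ŷ = -2.6 + 4.5·5 = 19.9; r = 17.9 − 19.9 = -2
N=6: ŷ = -2.6 + 4.5·6 = 24.4; r = 24.9 − 24.4 = 0.5
N=7: ŷ = -2.6 + 4.5·7 = 28.9; r = 30.4 − 28.9 = 1.5
Signs: + − − − + +
Runs: +×1, −×3, +×2 → 3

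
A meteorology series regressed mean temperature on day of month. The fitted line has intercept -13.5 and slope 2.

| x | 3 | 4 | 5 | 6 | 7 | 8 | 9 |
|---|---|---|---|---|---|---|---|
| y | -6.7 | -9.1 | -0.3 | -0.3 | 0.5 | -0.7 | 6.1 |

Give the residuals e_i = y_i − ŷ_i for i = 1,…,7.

x=3: ŷ = -13.5 + 2·3 = -7.5; e = -6.7 − (-7.5) = 0.8
x=4: ŷ = -13.5 + 2·4 = -5.5; e = -9.1 − (-5.5) = -3.6
x=5: ŷ = -13.5 + 2·5 = -3.5; e = -0.3 − (-3.5) = 3.2
x=6: ŷ = -13.5 + 2·6 = -1.5; e = -0.3 − (-1.5) = 1.2
x=7: ŷ = -13.5 + 2·7 = 0.5; e = 0.5 − 0.5 = 0
x=8: ŷ = -13.5 + 2·8 = 2.5; e = -0.7 − 2.5 = -3.2
x=9: ŷ = -13.5 + 2·9 = 4.5; e = 6.1 − 4.5 = 1.6

0.8, -3.6, 3.2, 1.2, 0, -3.2, 1.6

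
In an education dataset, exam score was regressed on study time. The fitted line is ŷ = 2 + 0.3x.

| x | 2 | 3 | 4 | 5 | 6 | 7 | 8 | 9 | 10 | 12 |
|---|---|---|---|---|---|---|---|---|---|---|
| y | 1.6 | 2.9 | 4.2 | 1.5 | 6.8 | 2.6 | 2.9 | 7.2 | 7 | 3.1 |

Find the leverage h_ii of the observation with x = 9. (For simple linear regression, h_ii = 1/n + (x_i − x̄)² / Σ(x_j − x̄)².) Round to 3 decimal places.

x̄ = (2 + 3 + 4 + 5 + 6 + 7 + 8 + 9 + 10 + 12)/10 = 6.6
Σ(x − x̄)² = 21.16 + 12.96 + 6.76 + 2.56 + 0.36 + 0.16 + 1.96 + 5.76 + 11.56 + 29.16 = 92.4
h = 1/10 + (2.4)²/92.4 = 0.1 + 0.0623377 = 0.162

h = 0.162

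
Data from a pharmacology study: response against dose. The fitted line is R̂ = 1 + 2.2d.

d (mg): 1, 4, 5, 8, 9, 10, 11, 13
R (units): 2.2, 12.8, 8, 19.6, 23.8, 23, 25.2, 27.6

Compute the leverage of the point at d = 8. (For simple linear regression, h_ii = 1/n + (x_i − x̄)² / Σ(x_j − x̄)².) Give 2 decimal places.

d̄ = (1 + 4 + 5 + 8 + 9 + 10 + 11 + 13)/8 = 7.625
Σ(d − d̄)² = 43.8906 + 13.1406 + 6.89062 + 0.140625 + 1.89062 + 5.64062 + 11.3906 + 28.8906 = 111.875
h = 1/8 + (0.375)²/111.875 = 0.125 + 0.00125698 = 0.13

h = 0.13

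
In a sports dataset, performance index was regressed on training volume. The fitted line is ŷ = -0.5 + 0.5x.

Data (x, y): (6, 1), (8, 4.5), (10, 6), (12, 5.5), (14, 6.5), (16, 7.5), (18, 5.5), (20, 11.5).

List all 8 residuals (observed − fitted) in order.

-1.5, 1, 1.5, 0, 0, 0, -3, 2

x=6: ŷ = -0.5 + 0.5·6 = 2.5; e = 1 − 2.5 = -1.5
x=8: ŷ = -0.5 + 0.5·8 = 3.5; e = 4.5 − 3.5 = 1
x=10: ŷ = -0.5 + 0.5·10 = 4.5; e = 6 − 4.5 = 1.5
x=12: ŷ = -0.5 + 0.5·12 = 5.5; e = 5.5 − 5.5 = 0
x=14: ŷ = -0.5 + 0.5·14 = 6.5; e = 6.5 − 6.5 = 0
x=16: ŷ = -0.5 + 0.5·16 = 7.5; e = 7.5 − 7.5 = 0
x=18: ŷ = -0.5 + 0.5·18 = 8.5; e = 5.5 − 8.5 = -3
x=20: ŷ = -0.5 + 0.5·20 = 9.5; e = 11.5 − 9.5 = 2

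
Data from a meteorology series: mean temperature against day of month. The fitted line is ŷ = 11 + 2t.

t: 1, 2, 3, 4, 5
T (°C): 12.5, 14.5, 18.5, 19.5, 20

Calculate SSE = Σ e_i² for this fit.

SSE = 4

t=1: ŷ = 11 + 2·1 = 13; e = 12.5 − 13 = -0.5
t=2: ŷ = 11 + 2·2 = 15; e = 14.5 − 15 = -0.5
t=3: ŷ = 11 + 2·3 = 17; e = 18.5 − 17 = 1.5
t=4: ŷ = 11 + 2·4 = 19; e = 19.5 − 19 = 0.5
t=5: ŷ = 11 + 2·5 = 21; e = 20 − 21 = -1
SSE = 0.25 + 0.25 + 2.25 + 0.25 + 1 = 4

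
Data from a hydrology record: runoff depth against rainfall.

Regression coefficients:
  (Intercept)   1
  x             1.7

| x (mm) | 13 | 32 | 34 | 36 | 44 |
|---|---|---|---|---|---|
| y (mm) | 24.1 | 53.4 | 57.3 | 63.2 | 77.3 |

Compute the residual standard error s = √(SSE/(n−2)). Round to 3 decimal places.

x=13: ŷ = 1 + 1.7·13 = 23.1; e = 24.1 − 23.1 = 1
x=32: ŷ = 1 + 1.7·32 = 55.4; e = 53.4 − 55.4 = -2
x=34: ŷ = 1 + 1.7·34 = 58.8; e = 57.3 − 58.8 = -1.5
x=36: ŷ = 1 + 1.7·36 = 62.2; e = 63.2 − 62.2 = 1
x=44: ŷ = 1 + 1.7·44 = 75.8; e = 77.3 − 75.8 = 1.5
SSE = 1 + 4 + 2.25 + 1 + 2.25 = 10.5
s = √(10.5/3) = √3.5 ≈ 1.871

s = 1.871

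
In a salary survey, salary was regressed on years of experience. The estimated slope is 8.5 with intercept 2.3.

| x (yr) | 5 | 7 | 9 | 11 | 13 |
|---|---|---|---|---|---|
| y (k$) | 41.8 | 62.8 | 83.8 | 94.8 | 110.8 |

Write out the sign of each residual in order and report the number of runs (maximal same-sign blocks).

3 runs

x=5: ŷ = 2.3 + 8.5·5 = 44.8; e = 41.8 − 44.8 = -3
x=7: ŷ = 2.3 + 8.5·7 = 61.8; e = 62.8 − 61.8 = 1
x=9: ŷ = 2.3 + 8.5·9 = 78.8; e = 83.8 − 78.8 = 5
x=11: ŷ = 2.3 + 8.5·11 = 95.8; e = 94.8 − 95.8 = -1
x=13: ŷ = 2.3 + 8.5·13 = 112.8; e = 110.8 − 112.8 = -2
Signs: − + + − −
Runs: −×1, +×2, −×2 → 3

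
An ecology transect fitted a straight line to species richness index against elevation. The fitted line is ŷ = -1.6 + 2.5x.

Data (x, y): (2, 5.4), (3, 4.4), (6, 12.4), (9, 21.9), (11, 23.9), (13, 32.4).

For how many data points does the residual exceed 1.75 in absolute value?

2

x=2: ŷ = -1.6 + 2.5·2 = 3.4; r = 5.4 − 3.4 = 2
x=3: ŷ = -1.6 + 2.5·3 = 5.9; r = 4.4 − 5.9 = -1.5
x=6: ŷ = -1.6 + 2.5·6 = 13.4; r = 12.4 − 13.4 = -1
x=9: ŷ = -1.6 + 2.5·9 = 20.9; r = 21.9 − 20.9 = 1
x=11: ŷ = -1.6 + 2.5·11 = 25.9; r = 23.9 − 25.9 = -2
x=13: ŷ = -1.6 + 2.5·13 = 30.9; r = 32.4 − 30.9 = 1.5
|r| > 1.75: x=2 (|r|=2), x=11 (|r|=2) → 2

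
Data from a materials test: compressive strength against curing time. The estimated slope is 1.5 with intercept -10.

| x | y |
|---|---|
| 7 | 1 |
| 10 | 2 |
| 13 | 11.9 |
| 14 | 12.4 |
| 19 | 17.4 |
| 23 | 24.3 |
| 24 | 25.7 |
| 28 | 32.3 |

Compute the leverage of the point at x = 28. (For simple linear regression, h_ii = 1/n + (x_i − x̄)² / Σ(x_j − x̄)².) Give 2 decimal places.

x̄ = (7 + 10 + 13 + 14 + 19 + 23 + 24 + 28)/8 = 17.25
Σ(x − x̄)² = 105.062 + 52.5625 + 18.0625 + 10.5625 + 3.0625 + 33.0625 + 45.5625 + 115.562 = 383.5
h = 1/8 + (10.75)²/383.5 = 0.125 + 0.301336 = 0.43

h = 0.43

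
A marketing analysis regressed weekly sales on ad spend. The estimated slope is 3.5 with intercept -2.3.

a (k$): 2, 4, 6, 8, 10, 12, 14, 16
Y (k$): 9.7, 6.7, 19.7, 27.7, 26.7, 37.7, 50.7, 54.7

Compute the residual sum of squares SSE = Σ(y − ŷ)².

SSE = 112

a=2: Ŷ = -2.3 + 3.5·2 = 4.7; r = 9.7 − 4.7 = 5
a=4: Ŷ = -2.3 + 3.5·4 = 11.7; r = 6.7 − 11.7 = -5
a=6: Ŷ = -2.3 + 3.5·6 = 18.7; r = 19.7 − 18.7 = 1
a=8: Ŷ = -2.3 + 3.5·8 = 25.7; r = 27.7 − 25.7 = 2
a=10: Ŷ = -2.3 + 3.5·10 = 32.7; r = 26.7 − 32.7 = -6
a=12: Ŷ = -2.3 + 3.5·12 = 39.7; r = 37.7 − 39.7 = -2
a=14: Ŷ = -2.3 + 3.5·14 = 46.7; r = 50.7 − 46.7 = 4
a=16: Ŷ = -2.3 + 3.5·16 = 53.7; r = 54.7 − 53.7 = 1
SSE = 25 + 25 + 1 + 4 + 36 + 4 + 16 + 1 = 112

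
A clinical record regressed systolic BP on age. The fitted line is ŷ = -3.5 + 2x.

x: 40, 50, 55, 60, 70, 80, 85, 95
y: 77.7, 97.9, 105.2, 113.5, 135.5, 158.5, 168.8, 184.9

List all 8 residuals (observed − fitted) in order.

x=40: ŷ = -3.5 + 2·40 = 76.5; r = 77.7 − 76.5 = 1.2
x=50: ŷ = -3.5 + 2·50 = 96.5; r = 97.9 − 96.5 = 1.4
x=55: ŷ = -3.5 + 2·55 = 106.5; r = 105.2 − 106.5 = -1.3
x=60: ŷ = -3.5 + 2·60 = 116.5; r = 113.5 − 116.5 = -3
x=70: ŷ = -3.5 + 2·70 = 136.5; r = 135.5 − 136.5 = -1
x=80: ŷ = -3.5 + 2·80 = 156.5; r = 158.5 − 156.5 = 2
x=85: ŷ = -3.5 + 2·85 = 166.5; r = 168.8 − 166.5 = 2.3
x=95: ŷ = -3.5 + 2·95 = 186.5; r = 184.9 − 186.5 = -1.6

1.2, 1.4, -1.3, -3, -1, 2, 2.3, -1.6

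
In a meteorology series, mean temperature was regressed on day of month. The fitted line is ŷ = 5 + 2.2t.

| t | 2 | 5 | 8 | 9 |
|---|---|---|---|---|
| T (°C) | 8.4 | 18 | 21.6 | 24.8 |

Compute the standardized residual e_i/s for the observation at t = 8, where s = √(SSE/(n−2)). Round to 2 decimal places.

t=2: ŷ = 5 + 2.2·2 = 9.4; e = 8.4 − 9.4 = -1
t=5: ŷ = 5 + 2.2·5 = 16; e = 18 − 16 = 2
t=8: ŷ = 5 + 2.2·8 = 22.6; e = 21.6 − 22.6 = -1
t=9: ŷ = 5 + 2.2·9 = 24.8; e = 24.8 − 24.8 = 0
SSE = 1 + 4 + 1 + 0 = 6
s = √(6/2) = 1.73205
e/s = -1 / 1.73205 = -0.58

-0.58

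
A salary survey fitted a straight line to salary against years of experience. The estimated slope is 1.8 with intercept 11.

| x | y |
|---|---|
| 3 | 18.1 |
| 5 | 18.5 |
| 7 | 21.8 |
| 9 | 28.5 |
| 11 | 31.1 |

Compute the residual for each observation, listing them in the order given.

1.7, -1.5, -1.8, 1.3, 0.3

x=3: ŷ = 11 + 1.8·3 = 16.4; r = 18.1 − 16.4 = 1.7
x=5: ŷ = 11 + 1.8·5 = 20; r = 18.5 − 20 = -1.5
x=7: ŷ = 11 + 1.8·7 = 23.6; r = 21.8 − 23.6 = -1.8
x=9: ŷ = 11 + 1.8·9 = 27.2; r = 28.5 − 27.2 = 1.3
x=11: ŷ = 11 + 1.8·11 = 30.8; r = 31.1 − 30.8 = 0.3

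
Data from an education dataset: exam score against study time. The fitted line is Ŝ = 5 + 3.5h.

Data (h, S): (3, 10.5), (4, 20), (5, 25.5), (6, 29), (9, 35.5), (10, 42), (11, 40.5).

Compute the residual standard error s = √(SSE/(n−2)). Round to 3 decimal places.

h=3: Ŝ = 5 + 3.5·3 = 15.5; r = 10.5 − 15.5 = -5
h=4: Ŝ = 5 + 3.5·4 = 19; r = 20 − 19 = 1
h=5: Ŝ = 5 + 3.5·5 = 22.5; r = 25.5 − 22.5 = 3
h=6: Ŝ = 5 + 3.5·6 = 26; r = 29 − 26 = 3
h=9: Ŝ = 5 + 3.5·9 = 36.5; r = 35.5 − 36.5 = -1
h=10: Ŝ = 5 + 3.5·10 = 40; r = 42 − 40 = 2
h=11: Ŝ = 5 + 3.5·11 = 43.5; r = 40.5 − 43.5 = -3
SSE = 25 + 1 + 9 + 9 + 1 + 4 + 9 = 58
s = √(58/5) = √11.6 ≈ 3.406

s = 3.406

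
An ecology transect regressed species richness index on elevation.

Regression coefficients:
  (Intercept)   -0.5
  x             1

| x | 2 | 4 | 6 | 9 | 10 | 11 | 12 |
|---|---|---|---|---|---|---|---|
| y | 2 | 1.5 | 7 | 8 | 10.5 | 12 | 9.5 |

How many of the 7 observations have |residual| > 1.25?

4

x=2: ŷ = -0.5 + 2 = 1.5; e = 2 − 1.5 = 0.5
x=4: ŷ = -0.5 + 4 = 3.5; e = 1.5 − 3.5 = -2
x=6: ŷ = -0.5 + 6 = 5.5; e = 7 − 5.5 = 1.5
x=9: ŷ = -0.5 + 9 = 8.5; e = 8 − 8.5 = -0.5
x=10: ŷ = -0.5 + 10 = 9.5; e = 10.5 − 9.5 = 1
x=11: ŷ = -0.5 + 11 = 10.5; e = 12 − 10.5 = 1.5
x=12: ŷ = -0.5 + 12 = 11.5; e = 9.5 − 11.5 = -2
|e| > 1.25: x=4 (|e|=2), x=6 (|e|=1.5), x=11 (|e|=1.5), x=12 (|e|=2) → 4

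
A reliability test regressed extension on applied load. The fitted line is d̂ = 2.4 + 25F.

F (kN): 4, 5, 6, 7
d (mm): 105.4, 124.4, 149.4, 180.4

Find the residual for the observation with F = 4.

d̂ = 2.4 + 25·4 = 102.4
r = 105.4 − 102.4 = 3

r = 3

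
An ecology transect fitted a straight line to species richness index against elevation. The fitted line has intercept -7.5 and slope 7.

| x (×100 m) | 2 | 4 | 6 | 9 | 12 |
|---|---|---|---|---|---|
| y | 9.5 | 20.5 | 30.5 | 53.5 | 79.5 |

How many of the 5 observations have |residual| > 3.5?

1

x=2: ŷ = -7.5 + 7·2 = 6.5; e = 9.5 − 6.5 = 3
x=4: ŷ = -7.5 + 7·4 = 20.5; e = 20.5 − 20.5 = 0
x=6: ŷ = -7.5 + 7·6 = 34.5; e = 30.5 − 34.5 = -4
x=9: ŷ = -7.5 + 7·9 = 55.5; e = 53.5 − 55.5 = -2
x=12: ŷ = -7.5 + 7·12 = 76.5; e = 79.5 − 76.5 = 3
|e| > 3.5: x=6 (|e|=4) → 1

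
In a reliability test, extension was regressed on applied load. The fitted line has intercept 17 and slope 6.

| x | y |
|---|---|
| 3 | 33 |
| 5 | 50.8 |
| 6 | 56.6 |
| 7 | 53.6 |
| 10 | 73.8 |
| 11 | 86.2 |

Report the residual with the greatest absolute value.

x=3: ŷ = 17 + 6·3 = 35; e = 33 − 35 = -2
x=5: ŷ = 17 + 6·5 = 47; e = 50.8 − 47 = 3.8
x=6: ŷ = 17 + 6·6 = 53; e = 56.6 − 53 = 3.6
x=7: ŷ = 17 + 6·7 = 59; e = 53.6 − 59 = -5.4
x=10: ŷ = 17 + 6·10 = 77; e = 73.8 − 77 = -3.2
x=11: ŷ = 17 + 6·11 = 83; e = 86.2 − 83 = 3.2
Largest |e| is 5.4 at x = 7, residual -5.4.

e = -5.4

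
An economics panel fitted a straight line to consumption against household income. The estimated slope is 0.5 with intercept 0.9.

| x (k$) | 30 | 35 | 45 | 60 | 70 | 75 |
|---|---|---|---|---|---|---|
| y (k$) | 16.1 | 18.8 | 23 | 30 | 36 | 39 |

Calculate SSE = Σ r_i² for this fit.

x=30: ŷ = 0.9 + 0.5·30 = 15.9; r = 16.1 − 15.9 = 0.2
x=35: ŷ = 0.9 + 0.5·35 = 18.4; r = 18.8 − 18.4 = 0.4
x=45: ŷ = 0.9 + 0.5·45 = 23.4; r = 23 − 23.4 = -0.4
x=60: ŷ = 0.9 + 0.5·60 = 30.9; r = 30 − 30.9 = -0.9
x=70: ŷ = 0.9 + 0.5·70 = 35.9; r = 36 − 35.9 = 0.1
x=75: ŷ = 0.9 + 0.5·75 = 38.4; r = 39 − 38.4 = 0.6
SSE = 0.04 + 0.16 + 0.16 + 0.81 + 0.01 + 0.36 = 1.54

SSE = 1.54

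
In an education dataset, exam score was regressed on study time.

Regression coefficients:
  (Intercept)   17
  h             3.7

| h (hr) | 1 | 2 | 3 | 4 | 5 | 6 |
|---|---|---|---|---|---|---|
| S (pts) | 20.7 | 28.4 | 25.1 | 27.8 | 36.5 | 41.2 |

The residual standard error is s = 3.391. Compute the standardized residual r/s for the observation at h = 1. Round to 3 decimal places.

0.000

Ŝ = 17 + 3.7·1 = 20.7
r = 20.7 − 20.7 = 0
r/s = 0 / 3.391 = 0.000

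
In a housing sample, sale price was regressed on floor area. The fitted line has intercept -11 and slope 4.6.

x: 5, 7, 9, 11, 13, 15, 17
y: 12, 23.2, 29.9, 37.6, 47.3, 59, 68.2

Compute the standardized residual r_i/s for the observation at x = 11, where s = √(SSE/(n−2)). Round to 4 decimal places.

-1.2649

x=5: ŷ = -11 + 4.6·5 = 12; r = 12 − 12 = 0
x=7: ŷ = -11 + 4.6·7 = 21.2; r = 23.2 − 21.2 = 2
x=9: ŷ = -11 + 4.6·9 = 30.4; r = 29.9 − 30.4 = -0.5
x=11: ŷ = -11 + 4.6·11 = 39.6; r = 37.6 − 39.6 = -2
x=13: ŷ = -11 + 4.6·13 = 48.8; r = 47.3 − 48.8 = -1.5
x=15: ŷ = -11 + 4.6·15 = 58; r = 59 − 58 = 1
x=17: ŷ = -11 + 4.6·17 = 67.2; r = 68.2 − 67.2 = 1
SSE = 0 + 4 + 0.25 + 4 + 2.25 + 1 + 1 = 12.5
s = √(12.5/5) = 1.58114
r/s = -2 / 1.58114 = -1.2649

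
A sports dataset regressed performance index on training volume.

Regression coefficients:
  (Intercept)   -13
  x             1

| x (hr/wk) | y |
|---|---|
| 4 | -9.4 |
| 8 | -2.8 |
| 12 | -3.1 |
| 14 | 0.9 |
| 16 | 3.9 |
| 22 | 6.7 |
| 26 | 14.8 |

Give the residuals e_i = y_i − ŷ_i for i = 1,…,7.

-0.4, 2.2, -2.1, -0.1, 0.9, -2.3, 1.8

x=4: ŷ = -13 + 4 = -9; e = -9.4 − (-9) = -0.4
x=8: ŷ = -13 + 8 = -5; e = -2.8 − (-5) = 2.2
x=12: ŷ = -13 + 12 = -1; e = -3.1 − (-1) = -2.1
x=14: ŷ = -13 + 14 = 1; e = 0.9 − 1 = -0.1
x=16: ŷ = -13 + 16 = 3; e = 3.9 − 3 = 0.9
x=22: ŷ = -13 + 22 = 9; e = 6.7 − 9 = -2.3
x=26: ŷ = -13 + 26 = 13; e = 14.8 − 13 = 1.8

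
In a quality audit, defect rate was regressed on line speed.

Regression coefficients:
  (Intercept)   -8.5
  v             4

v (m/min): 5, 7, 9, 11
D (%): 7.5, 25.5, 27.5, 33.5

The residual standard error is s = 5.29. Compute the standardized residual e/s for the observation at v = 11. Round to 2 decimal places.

D̂ = -8.5 + 4·11 = 35.5
e = 33.5 − 35.5 = -2
e/s = -2 / 5.29 = -0.38

-0.38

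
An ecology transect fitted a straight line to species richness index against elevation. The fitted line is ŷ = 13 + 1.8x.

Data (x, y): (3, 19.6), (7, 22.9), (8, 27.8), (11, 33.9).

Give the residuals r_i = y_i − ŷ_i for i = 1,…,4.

1.2, -2.7, 0.4, 1.1

x=3: ŷ = 13 + 1.8·3 = 18.4; r = 19.6 − 18.4 = 1.2
x=7: ŷ = 13 + 1.8·7 = 25.6; r = 22.9 − 25.6 = -2.7
x=8: ŷ = 13 + 1.8·8 = 27.4; r = 27.8 − 27.4 = 0.4
x=11: ŷ = 13 + 1.8·11 = 32.8; r = 33.9 − 32.8 = 1.1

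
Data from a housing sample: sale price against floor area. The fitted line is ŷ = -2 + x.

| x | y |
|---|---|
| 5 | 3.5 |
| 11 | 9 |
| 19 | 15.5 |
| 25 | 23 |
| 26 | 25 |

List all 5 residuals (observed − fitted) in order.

x=5: ŷ = -2 + 5 = 3; r = 3.5 − 3 = 0.5
x=11: ŷ = -2 + 11 = 9; r = 9 − 9 = 0
x=19: ŷ = -2 + 19 = 17; r = 15.5 − 17 = -1.5
x=25: ŷ = -2 + 25 = 23; r = 23 − 23 = 0
x=26: ŷ = -2 + 26 = 24; r = 25 − 24 = 1

0.5, 0, -1.5, 0, 1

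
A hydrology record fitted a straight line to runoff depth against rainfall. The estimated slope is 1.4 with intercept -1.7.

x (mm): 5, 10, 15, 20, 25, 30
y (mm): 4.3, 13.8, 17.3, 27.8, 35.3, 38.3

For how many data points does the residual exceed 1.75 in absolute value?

3

x=5: ŷ = -1.7 + 1.4·5 = 5.3; r = 4.3 − 5.3 = -1
x=10: ŷ = -1.7 + 1.4·10 = 12.3; r = 13.8 − 12.3 = 1.5
x=15: ŷ = -1.7 + 1.4·15 = 19.3; r = 17.3 − 19.3 = -2
x=20: ŷ = -1.7 + 1.4·20 = 26.3; r = 27.8 − 26.3 = 1.5
x=25: ŷ = -1.7 + 1.4·25 = 33.3; r = 35.3 − 33.3 = 2
x=30: ŷ = -1.7 + 1.4·30 = 40.3; r = 38.3 − 40.3 = -2
|r| > 1.75: x=15 (|r|=2), x=25 (|r|=2), x=30 (|r|=2) → 3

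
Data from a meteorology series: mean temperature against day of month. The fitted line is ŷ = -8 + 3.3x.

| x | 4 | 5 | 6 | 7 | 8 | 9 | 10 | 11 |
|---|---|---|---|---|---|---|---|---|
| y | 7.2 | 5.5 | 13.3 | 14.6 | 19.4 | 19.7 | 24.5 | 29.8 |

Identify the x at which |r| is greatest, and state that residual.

x = 5, r = -3

x=4: ŷ = -8 + 3.3·4 = 5.2; r = 7.2 − 5.2 = 2
x=5: ŷ = -8 + 3.3·5 = 8.5; r = 5.5 − 8.5 = -3
x=6: ŷ = -8 + 3.3·6 = 11.8; r = 13.3 − 11.8 = 1.5
x=7: ŷ = -8 + 3.3·7 = 15.1; r = 14.6 − 15.1 = -0.5
x=8: ŷ = -8 + 3.3·8 = 18.4; r = 19.4 − 18.4 = 1
x=9: ŷ = -8 + 3.3·9 = 21.7; r = 19.7 − 21.7 = -2
x=10: ŷ = -8 + 3.3·10 = 25; r = 24.5 − 25 = -0.5
x=11: ŷ = -8 + 3.3·11 = 28.3; r = 29.8 − 28.3 = 1.5
Largest |r| is 3 at x = 5, residual -3.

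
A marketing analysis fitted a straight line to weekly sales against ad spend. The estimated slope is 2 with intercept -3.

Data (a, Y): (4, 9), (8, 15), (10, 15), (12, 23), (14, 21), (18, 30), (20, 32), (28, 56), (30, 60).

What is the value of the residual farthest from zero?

a=4: ŷ = -3 + 2·4 = 5; r = 9 − 5 = 4
a=8: ŷ = -3 + 2·8 = 13; r = 15 − 13 = 2
a=10: ŷ = -3 + 2·10 = 17; r = 15 − 17 = -2
a=12: ŷ = -3 + 2·12 = 21; r = 23 − 21 = 2
a=14: ŷ = -3 + 2·14 = 25; r = 21 − 25 = -4
a=18: ŷ = -3 + 2·18 = 33; r = 30 − 33 = -3
a=20: ŷ = -3 + 2·20 = 37; r = 32 − 37 = -5
a=28: ŷ = -3 + 2·28 = 53; r = 56 − 53 = 3
a=30: ŷ = -3 + 2·30 = 57; r = 60 − 57 = 3
Largest |r| is 5 at a = 20, residual -5.

r = -5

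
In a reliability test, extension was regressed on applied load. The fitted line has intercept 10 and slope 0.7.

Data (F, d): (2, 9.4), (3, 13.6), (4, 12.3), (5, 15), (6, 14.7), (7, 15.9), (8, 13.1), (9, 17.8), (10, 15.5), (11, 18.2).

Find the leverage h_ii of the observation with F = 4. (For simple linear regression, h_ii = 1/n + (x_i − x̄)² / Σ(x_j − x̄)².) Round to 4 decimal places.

h = 0.1758

F̄ = (2 + 3 + 4 + 5 + 6 + 7 + 8 + 9 + 10 + 11)/10 = 6.5
Σ(F − F̄)² = 20.25 + 12.25 + 6.25 + 2.25 + 0.25 + 0.25 + 2.25 + 6.25 + 12.25 + 20.25 = 82.5
h = 1/10 + (-2.5)²/82.5 = 0.1 + 0.0757576 = 0.1758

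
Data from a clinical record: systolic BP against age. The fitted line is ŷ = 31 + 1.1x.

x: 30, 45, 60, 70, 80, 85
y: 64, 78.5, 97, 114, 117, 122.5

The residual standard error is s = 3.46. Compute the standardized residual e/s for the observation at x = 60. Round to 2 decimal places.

ŷ = 31 + 1.1·60 = 97
e = 97 − 97 = 0
e/s = 0 / 3.46 = 0.00

0.00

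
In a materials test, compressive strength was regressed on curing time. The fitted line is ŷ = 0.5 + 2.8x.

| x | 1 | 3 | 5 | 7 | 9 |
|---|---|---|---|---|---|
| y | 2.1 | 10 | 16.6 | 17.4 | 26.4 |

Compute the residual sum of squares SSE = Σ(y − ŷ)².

x=1: ŷ = 0.5 + 2.8·1 = 3.3; e = 2.1 − 3.3 = -1.2
x=3: ŷ = 0.5 + 2.8·3 = 8.9; e = 10 − 8.9 = 1.1
x=5: ŷ = 0.5 + 2.8·5 = 14.5; e = 16.6 − 14.5 = 2.1
x=7: ŷ = 0.5 + 2.8·7 = 20.1; e = 17.4 − 20.1 = -2.7
x=9: ŷ = 0.5 + 2.8·9 = 25.7; e = 26.4 − 25.7 = 0.7
SSE = 1.44 + 1.21 + 4.41 + 7.29 + 0.49 = 14.84

SSE = 14.84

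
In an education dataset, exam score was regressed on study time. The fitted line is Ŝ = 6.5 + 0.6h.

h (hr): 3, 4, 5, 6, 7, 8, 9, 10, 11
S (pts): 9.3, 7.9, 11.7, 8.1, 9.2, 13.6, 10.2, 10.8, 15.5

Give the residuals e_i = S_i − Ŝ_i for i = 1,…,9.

h=3: Ŝ = 6.5 + 0.6·3 = 8.3; e = 9.3 − 8.3 = 1
h=4: Ŝ = 6.5 + 0.6·4 = 8.9; e = 7.9 − 8.9 = -1
h=5: Ŝ = 6.5 + 0.6·5 = 9.5; e = 11.7 − 9.5 = 2.2
h=6: Ŝ = 6.5 + 0.6·6 = 10.1; e = 8.1 − 10.1 = -2
h=7: Ŝ = 6.5 + 0.6·7 = 10.7; e = 9.2 − 10.7 = -1.5
h=8: Ŝ = 6.5 + 0.6·8 = 11.3; e = 13.6 − 11.3 = 2.3
h=9: Ŝ = 6.5 + 0.6·9 = 11.9; e = 10.2 − 11.9 = -1.7
h=10: Ŝ = 6.5 + 0.6·10 = 12.5; e = 10.8 − 12.5 = -1.7
h=11: Ŝ = 6.5 + 0.6·11 = 13.1; e = 15.5 − 13.1 = 2.4

1, -1, 2.2, -2, -1.5, 2.3, -1.7, -1.7, 2.4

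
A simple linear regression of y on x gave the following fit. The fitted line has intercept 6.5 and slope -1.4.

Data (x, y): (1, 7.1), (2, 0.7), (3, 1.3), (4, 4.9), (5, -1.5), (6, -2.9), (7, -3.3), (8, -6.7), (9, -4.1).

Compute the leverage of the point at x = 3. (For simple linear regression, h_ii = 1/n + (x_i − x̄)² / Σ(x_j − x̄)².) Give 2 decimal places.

h = 0.18

x̄ = (1 + 2 + 3 + 4 + 5 + 6 + 7 + 8 + 9)/9 = 5
Σ(x − x̄)² = 16 + 9 + 4 + 1 + 0 + 1 + 4 + 9 + 16 = 60
h = 1/9 + (-2)²/60 = 0.111111 + 0.0666667 = 0.18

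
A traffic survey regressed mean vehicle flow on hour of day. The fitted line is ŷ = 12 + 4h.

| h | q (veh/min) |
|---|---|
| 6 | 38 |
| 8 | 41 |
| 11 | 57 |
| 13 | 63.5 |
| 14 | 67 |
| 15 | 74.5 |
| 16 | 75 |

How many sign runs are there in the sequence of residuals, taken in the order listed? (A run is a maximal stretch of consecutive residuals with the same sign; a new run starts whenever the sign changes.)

h=6: ŷ = 12 + 4·6 = 36; e = 38 − 36 = 2
h=8: ŷ = 12 + 4·8 = 44; e = 41 − 44 = -3
h=11: ŷ = 12 + 4·11 = 56; e = 57 − 56 = 1
h=13: ŷ = 12 + 4·13 = 64; e = 63.5 − 64 = -0.5
h=14: ŷ = 12 + 4·14 = 68; e = 67 − 68 = -1
h=15: ŷ = 12 + 4·15 = 72; e = 74.5 − 72 = 2.5
h=16: ŷ = 12 + 4·16 = 76; e = 75 − 76 = -1
Signs: + − + − − + −
Runs: +×1, −×1, +×1, −×2, +×1, −×1 → 6

6 runs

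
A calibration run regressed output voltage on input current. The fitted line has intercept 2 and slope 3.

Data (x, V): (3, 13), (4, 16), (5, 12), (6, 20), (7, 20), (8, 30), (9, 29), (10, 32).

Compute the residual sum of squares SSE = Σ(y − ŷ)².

SSE = 58

x=3: V̂ = 2 + 3·3 = 11; r = 13 − 11 = 2
x=4: V̂ = 2 + 3·4 = 14; r = 16 − 14 = 2
x=5: V̂ = 2 + 3·5 = 17; r = 12 − 17 = -5
x=6: V̂ = 2 + 3·6 = 20; r = 20 − 20 = 0
x=7: V̂ = 2 + 3·7 = 23; r = 20 − 23 = -3
x=8: V̂ = 2 + 3·8 = 26; r = 30 − 26 = 4
x=9: V̂ = 2 + 3·9 = 29; r = 29 − 29 = 0
x=10: V̂ = 2 + 3·10 = 32; r = 32 − 32 = 0
SSE = 4 + 4 + 25 + 0 + 9 + 16 + 0 + 0 = 58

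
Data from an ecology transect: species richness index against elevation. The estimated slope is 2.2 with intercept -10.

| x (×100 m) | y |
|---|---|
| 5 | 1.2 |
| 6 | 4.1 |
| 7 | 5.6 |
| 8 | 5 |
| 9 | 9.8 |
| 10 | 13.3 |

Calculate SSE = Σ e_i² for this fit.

SSE = 9.34

x=5: ŷ = -10 + 2.2·5 = 1; e = 1.2 − 1 = 0.2
x=6: ŷ = -10 + 2.2·6 = 3.2; e = 4.1 − 3.2 = 0.9
x=7: ŷ = -10 + 2.2·7 = 5.4; e = 5.6 − 5.4 = 0.2
x=8: ŷ = -10 + 2.2·8 = 7.6; e = 5 − 7.6 = -2.6
x=9: ŷ = -10 + 2.2·9 = 9.8; e = 9.8 − 9.8 = 0
x=10: ŷ = -10 + 2.2·10 = 12; e = 13.3 − 12 = 1.3
SSE = 0.04 + 0.81 + 0.04 + 6.76 + 0 + 1.69 = 9.34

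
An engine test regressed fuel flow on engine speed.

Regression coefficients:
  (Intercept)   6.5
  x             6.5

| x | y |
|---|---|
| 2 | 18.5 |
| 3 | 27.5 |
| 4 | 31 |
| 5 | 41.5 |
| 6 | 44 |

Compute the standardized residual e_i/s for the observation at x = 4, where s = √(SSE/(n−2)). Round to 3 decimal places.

x=2: ŷ = 6.5 + 6.5·2 = 19.5; e = 18.5 − 19.5 = -1
x=3: ŷ = 6.5 + 6.5·3 = 26; e = 27.5 − 26 = 1.5
x=4: ŷ = 6.5 + 6.5·4 = 32.5; e = 31 − 32.5 = -1.5
x=5: ŷ = 6.5 + 6.5·5 = 39; e = 41.5 − 39 = 2.5
x=6: ŷ = 6.5 + 6.5·6 = 45.5; e = 44 − 45.5 = -1.5
SSE = 1 + 2.25 + 2.25 + 6.25 + 2.25 = 14
s = √(14/3) = 2.16025
e/s = -1.5 / 2.16025 = -0.694

-0.694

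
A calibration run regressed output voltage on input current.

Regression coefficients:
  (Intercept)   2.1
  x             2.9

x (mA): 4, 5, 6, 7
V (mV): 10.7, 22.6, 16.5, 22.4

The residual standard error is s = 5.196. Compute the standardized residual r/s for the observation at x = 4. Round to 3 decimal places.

V̂ = 2.1 + 2.9·4 = 13.7
r = 10.7 − 13.7 = -3
r/s = -3 / 5.196 = -0.577

-0.577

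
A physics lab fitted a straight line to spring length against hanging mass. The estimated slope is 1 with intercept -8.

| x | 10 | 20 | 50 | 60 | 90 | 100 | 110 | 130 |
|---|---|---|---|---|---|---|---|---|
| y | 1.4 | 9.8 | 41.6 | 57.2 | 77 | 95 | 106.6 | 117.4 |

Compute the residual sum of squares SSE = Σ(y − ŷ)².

SSE = 108.72

x=10: ŷ = -8 + 10 = 2; r = 1.4 − 2 = -0.6
x=20: ŷ = -8 + 20 = 12; r = 9.8 − 12 = -2.2
x=50: ŷ = -8 + 50 = 42; r = 41.6 − 42 = -0.4
x=60: ŷ = -8 + 60 = 52; r = 57.2 − 52 = 5.2
x=90: ŷ = -8 + 90 = 82; r = 77 − 82 = -5
x=100: ŷ = -8 + 100 = 92; r = 95 − 92 = 3
x=110: ŷ = -8 + 110 = 102; r = 106.6 − 102 = 4.6
x=130: ŷ = -8 + 130 = 122; r = 117.4 − 122 = -4.6
SSE = 0.36 + 4.84 + 0.16 + 27.04 + 25 + 9 + 21.16 + 21.16 = 108.72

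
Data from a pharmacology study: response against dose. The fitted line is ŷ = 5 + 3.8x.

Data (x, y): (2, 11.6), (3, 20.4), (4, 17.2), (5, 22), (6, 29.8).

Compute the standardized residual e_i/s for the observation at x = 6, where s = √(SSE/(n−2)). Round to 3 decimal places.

x=2: ŷ = 5 + 3.8·2 = 12.6; e = 11.6 − 12.6 = -1
x=3: ŷ = 5 + 3.8·3 = 16.4; e = 20.4 − 16.4 = 4
x=4: ŷ = 5 + 3.8·4 = 20.2; e = 17.2 − 20.2 = -3
x=5: ŷ = 5 + 3.8·5 = 24; e = 22 − 24 = -2
x=6: ŷ = 5 + 3.8·6 = 27.8; e = 29.8 − 27.8 = 2
SSE = 1 + 16 + 9 + 4 + 4 = 34
s = √(34/3) = 3.3665
e/s = 2 / 3.3665 = 0.594

0.594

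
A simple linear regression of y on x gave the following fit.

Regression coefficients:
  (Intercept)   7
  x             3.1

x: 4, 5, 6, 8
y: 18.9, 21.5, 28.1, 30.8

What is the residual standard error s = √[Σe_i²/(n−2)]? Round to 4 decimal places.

s = 2.0616

x=4: ŷ = 7 + 3.1·4 = 19.4; e = 18.9 − 19.4 = -0.5
x=5: ŷ = 7 + 3.1·5 = 22.5; e = 21.5 − 22.5 = -1
x=6: ŷ = 7 + 3.1·6 = 25.6; e = 28.1 − 25.6 = 2.5
x=8: ŷ = 7 + 3.1·8 = 31.8; e = 30.8 − 31.8 = -1
SSE = 0.25 + 1 + 6.25 + 1 = 8.5
s = √(8.5/2) = √4.25 ≈ 2.0616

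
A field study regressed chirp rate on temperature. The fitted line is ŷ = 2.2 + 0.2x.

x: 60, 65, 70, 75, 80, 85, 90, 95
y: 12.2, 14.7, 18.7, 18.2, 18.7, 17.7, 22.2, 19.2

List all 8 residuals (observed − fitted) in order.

-2, -0.5, 2.5, 1, 0.5, -1.5, 2, -2

x=60: ŷ = 2.2 + 0.2·60 = 14.2; r = 12.2 − 14.2 = -2
x=65: ŷ = 2.2 + 0.2·65 = 15.2; r = 14.7 − 15.2 = -0.5
x=70: ŷ = 2.2 + 0.2·70 = 16.2; r = 18.7 − 16.2 = 2.5
x=75: ŷ = 2.2 + 0.2·75 = 17.2; r = 18.2 − 17.2 = 1
x=80: ŷ = 2.2 + 0.2·80 = 18.2; r = 18.7 − 18.2 = 0.5
x=85: ŷ = 2.2 + 0.2·85 = 19.2; r = 17.7 − 19.2 = -1.5
x=90: ŷ = 2.2 + 0.2·90 = 20.2; r = 22.2 − 20.2 = 2
x=95: ŷ = 2.2 + 0.2·95 = 21.2; r = 19.2 − 21.2 = -2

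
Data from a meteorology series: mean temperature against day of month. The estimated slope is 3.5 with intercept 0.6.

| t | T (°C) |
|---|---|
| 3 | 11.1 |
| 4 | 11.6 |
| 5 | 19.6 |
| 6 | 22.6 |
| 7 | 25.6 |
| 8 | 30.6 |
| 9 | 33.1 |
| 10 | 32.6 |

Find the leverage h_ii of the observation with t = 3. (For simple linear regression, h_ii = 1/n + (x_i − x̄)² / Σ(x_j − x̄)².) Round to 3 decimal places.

t̄ = (3 + 4 + 5 + 6 + 7 + 8 + 9 + 10)/8 = 6.5
Σ(t − t̄)² = 12.25 + 6.25 + 2.25 + 0.25 + 0.25 + 2.25 + 6.25 + 12.25 = 42
h = 1/8 + (-3.5)²/42 = 0.125 + 0.291667 = 0.417

h = 0.417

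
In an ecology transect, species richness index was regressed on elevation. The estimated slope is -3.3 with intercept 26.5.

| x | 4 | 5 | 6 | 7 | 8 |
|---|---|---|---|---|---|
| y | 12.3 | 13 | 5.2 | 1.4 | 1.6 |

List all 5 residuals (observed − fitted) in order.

x=4: ŷ = 26.5 − 3.3·4 = 13.3; r = 12.3 − 13.3 = -1
x=5: ŷ = 26.5 − 3.3·5 = 10; r = 13 − 10 = 3
x=6: ŷ = 26.5 − 3.3·6 = 6.7; r = 5.2 − 6.7 = -1.5
x=7: ŷ = 26.5 − 3.3·7 = 3.4; r = 1.4 − 3.4 = -2
x=8: ŷ = 26.5 − 3.3·8 = 0.1; r = 1.6 − 0.1 = 1.5

-1, 3, -1.5, -2, 1.5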